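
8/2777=8/2777 = 0.00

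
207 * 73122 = 15136254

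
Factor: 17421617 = 17^1*83^1*12347^1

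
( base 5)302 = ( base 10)77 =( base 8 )115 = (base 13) 5c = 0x4D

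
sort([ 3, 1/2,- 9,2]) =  [ - 9,1/2, 2,3 ]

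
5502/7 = 786 = 786.00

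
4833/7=690+3/7 = 690.43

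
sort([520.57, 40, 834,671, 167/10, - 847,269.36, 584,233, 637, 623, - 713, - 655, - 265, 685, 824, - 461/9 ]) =[ - 847, - 713, - 655, - 265,  -  461/9, 167/10,40, 233,269.36, 520.57, 584, 623, 637, 671, 685, 824,  834]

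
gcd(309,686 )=1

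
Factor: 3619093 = 3619093^1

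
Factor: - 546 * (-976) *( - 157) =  - 83664672  =  - 2^5* 3^1*7^1*13^1*61^1 * 157^1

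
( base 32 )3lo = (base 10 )3768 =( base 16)eb8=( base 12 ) 2220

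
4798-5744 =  - 946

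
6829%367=223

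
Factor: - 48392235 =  - 3^5*5^1*39829^1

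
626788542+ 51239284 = 678027826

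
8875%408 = 307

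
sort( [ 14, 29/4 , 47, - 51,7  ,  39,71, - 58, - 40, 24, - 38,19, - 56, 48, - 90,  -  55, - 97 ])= [ - 97,- 90, - 58, - 56, - 55, - 51,-40 , - 38 , 7 , 29/4,14,19 , 24 , 39, 47,  48,71]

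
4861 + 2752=7613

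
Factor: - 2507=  - 23^1 * 109^1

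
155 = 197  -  42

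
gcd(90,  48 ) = 6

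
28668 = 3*9556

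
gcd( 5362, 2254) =14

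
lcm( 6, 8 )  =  24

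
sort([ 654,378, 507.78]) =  [ 378, 507.78, 654]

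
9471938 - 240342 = 9231596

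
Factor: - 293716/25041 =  - 2^2*3^( - 1)*17^( - 1)*97^1*491^( - 1)*757^1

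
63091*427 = 26939857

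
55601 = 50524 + 5077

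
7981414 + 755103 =8736517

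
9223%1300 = 123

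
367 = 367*1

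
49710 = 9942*5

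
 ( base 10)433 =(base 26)gh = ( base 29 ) er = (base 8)661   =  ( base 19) 13f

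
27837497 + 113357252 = 141194749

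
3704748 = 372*9959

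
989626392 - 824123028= 165503364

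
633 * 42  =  26586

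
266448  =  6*44408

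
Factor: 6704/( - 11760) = - 419/735 = - 3^( - 1)*5^( - 1)*7^( - 2 )*419^1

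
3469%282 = 85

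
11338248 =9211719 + 2126529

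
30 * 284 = 8520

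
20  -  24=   -  4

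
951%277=120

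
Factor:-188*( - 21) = 2^2 * 3^1*7^1 * 47^1=   3948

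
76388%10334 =4050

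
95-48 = 47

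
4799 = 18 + 4781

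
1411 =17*83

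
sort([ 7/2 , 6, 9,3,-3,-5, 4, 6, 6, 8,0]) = [ -5,-3, 0, 3,7/2, 4, 6,6,6, 8, 9 ] 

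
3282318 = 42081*78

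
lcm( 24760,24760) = 24760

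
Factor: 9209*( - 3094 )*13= -370404398= - 2^1*7^1* 13^2 * 17^1*9209^1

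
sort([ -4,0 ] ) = [-4,0] 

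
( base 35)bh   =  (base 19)123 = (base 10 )402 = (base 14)20A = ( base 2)110010010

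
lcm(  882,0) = 0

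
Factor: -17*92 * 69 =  - 2^2*3^1* 17^1 * 23^2 = -107916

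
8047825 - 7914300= 133525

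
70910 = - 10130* ( - 7 )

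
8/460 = 2/115 = 0.02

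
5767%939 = 133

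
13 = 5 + 8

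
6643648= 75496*88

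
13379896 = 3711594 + 9668302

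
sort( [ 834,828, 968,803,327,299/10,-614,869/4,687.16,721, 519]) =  [ - 614,299/10 , 869/4, 327, 519, 687.16,721,803, 828,  834, 968 ] 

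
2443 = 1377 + 1066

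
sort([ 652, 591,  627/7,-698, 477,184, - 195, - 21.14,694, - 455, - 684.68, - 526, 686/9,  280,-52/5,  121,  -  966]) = [ - 966,  -  698, - 684.68, - 526,-455, - 195, - 21.14, - 52/5, 686/9,627/7,121 , 184, 280,477,591, 652,694] 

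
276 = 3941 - 3665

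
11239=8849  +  2390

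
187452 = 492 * 381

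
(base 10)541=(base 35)FG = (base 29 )IJ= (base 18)1C1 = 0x21d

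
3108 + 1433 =4541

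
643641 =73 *8817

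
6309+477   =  6786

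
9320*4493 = 41874760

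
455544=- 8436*( - 54) 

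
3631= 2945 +686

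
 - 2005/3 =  - 669 + 2/3= -668.33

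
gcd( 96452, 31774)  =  2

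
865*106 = 91690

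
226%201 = 25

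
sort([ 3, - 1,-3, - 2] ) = [  -  3,  -  2,-1 , 3]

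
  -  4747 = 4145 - 8892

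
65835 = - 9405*( - 7 ) 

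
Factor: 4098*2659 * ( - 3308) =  - 2^3*3^1*683^1*827^1*2659^1 = - 36045893256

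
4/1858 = 2/929 = 0.00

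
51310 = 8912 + 42398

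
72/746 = 36/373= 0.10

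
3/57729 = 1/19243 = 0.00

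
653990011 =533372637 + 120617374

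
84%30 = 24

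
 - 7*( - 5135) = 35945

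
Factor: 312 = 2^3*3^1*13^1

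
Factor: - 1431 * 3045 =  - 4357395 = - 3^4 * 5^1*7^1* 29^1*53^1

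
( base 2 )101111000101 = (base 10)3013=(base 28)3NH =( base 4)233011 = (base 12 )18b1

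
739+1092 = 1831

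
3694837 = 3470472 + 224365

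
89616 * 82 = 7348512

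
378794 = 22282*17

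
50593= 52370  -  1777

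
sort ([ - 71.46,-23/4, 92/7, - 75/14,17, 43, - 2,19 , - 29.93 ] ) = [ - 71.46 ,-29.93,  -  23/4,-75/14, - 2,92/7, 17,19,43 ]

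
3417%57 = 54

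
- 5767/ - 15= 384 + 7/15 = 384.47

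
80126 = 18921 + 61205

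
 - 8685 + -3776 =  - 12461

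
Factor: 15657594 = 2^1*3^1 * 2609599^1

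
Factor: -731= -17^1*43^1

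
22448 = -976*(-23)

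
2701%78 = 49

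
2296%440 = 96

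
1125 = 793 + 332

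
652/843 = 652/843 = 0.77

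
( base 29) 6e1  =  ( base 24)9B5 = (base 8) 12515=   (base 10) 5453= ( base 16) 154D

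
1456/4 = 364 = 364.00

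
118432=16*7402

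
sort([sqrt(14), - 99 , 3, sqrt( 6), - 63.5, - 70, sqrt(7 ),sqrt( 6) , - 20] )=[ - 99, - 70, - 63.5,-20 , sqrt( 6), sqrt( 6),sqrt(7), 3, sqrt (14)] 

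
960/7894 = 480/3947= 0.12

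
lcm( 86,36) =1548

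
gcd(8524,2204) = 4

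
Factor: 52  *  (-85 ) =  -2^2*5^1*13^1*17^1 = -4420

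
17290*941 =16269890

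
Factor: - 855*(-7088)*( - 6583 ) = -39894559920 = - 2^4*3^2*5^1*19^1*29^1 *227^1*443^1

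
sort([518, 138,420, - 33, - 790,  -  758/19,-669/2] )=[ - 790,-669/2,  -  758/19,  -  33,  138, 420, 518] 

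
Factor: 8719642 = 2^1*37^1*117833^1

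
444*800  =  355200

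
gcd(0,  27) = 27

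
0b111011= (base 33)1Q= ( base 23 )2d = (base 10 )59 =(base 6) 135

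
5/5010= 1/1002 = 0.00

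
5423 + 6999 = 12422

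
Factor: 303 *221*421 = 3^1*13^1*17^1*101^1*421^1 = 28191423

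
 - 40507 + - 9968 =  - 50475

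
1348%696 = 652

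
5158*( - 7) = -36106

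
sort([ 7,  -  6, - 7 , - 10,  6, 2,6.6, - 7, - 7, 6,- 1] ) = [-10,-7,- 7,- 7, - 6,-1, 2 , 6,6, 6.6,7 ]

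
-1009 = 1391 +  - 2400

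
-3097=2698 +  - 5795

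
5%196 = 5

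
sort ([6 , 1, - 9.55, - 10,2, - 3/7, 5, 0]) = [  -  10, - 9.55, - 3/7,0,1,2, 5,6 ]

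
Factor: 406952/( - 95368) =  - 559/131 =-13^1*43^1*131^( - 1)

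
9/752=9/752 = 0.01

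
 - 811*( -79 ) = 64069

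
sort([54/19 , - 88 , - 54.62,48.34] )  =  [- 88, - 54.62,54/19,48.34 ] 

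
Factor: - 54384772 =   -  2^2 * 13^1 * 607^1*1723^1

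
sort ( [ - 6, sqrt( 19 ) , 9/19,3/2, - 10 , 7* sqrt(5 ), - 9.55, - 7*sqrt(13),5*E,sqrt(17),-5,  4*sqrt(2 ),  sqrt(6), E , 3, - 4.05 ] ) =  [ - 7*sqrt(13),-10, - 9.55, - 6, - 5, - 4.05,9/19 , 3/2,sqrt( 6) , E, 3, sqrt(17),sqrt( 19 ),4*sqrt( 2), 5*E, 7*sqrt(5)] 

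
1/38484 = 1/38484 = 0.00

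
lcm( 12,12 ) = 12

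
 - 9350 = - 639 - 8711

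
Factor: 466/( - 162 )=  - 233/81 = - 3^( - 4 )*233^1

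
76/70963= 76/70963 = 0.00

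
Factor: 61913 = 101^1*613^1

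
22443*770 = 17281110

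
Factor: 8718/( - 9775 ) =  - 2^1*3^1*5^ ( - 2)*17^( -1 )*23^( - 1)*1453^1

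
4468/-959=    - 4468/959 = -4.66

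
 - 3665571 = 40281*( - 91)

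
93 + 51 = 144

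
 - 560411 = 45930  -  606341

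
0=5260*0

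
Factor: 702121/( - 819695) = - 5^( - 1 ) * 7^3*23^1*71^(  -  1 )*89^1 * 2309^(-1)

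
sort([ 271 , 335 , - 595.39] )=[ - 595.39,271 , 335]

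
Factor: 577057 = 13^1*44389^1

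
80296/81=80296/81 =991.31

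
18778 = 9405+9373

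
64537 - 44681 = 19856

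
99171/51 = 1944 + 9/17 = 1944.53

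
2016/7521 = 672/2507  =  0.27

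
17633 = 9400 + 8233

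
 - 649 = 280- 929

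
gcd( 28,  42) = 14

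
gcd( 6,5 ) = 1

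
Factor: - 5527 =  - 5527^1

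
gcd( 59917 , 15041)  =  13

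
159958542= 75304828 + 84653714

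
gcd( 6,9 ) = 3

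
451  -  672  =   - 221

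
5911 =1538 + 4373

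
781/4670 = 781/4670 = 0.17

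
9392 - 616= 8776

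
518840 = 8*64855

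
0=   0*3371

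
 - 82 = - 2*41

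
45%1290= 45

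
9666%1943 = 1894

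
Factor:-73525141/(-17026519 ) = 43^1*157^1*2161^(-1 )*7879^ (-1) * 10891^1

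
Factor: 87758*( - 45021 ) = - 3950952918 = - 2^1 * 3^1*11^1*43^1  *  349^1 *3989^1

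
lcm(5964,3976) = 11928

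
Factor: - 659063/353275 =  - 5^( - 2 )*13^( - 1)*1087^( - 1) * 659063^1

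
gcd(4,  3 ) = 1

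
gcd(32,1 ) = 1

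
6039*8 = 48312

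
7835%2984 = 1867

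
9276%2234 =340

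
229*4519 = 1034851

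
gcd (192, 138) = 6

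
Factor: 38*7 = 2^1 * 7^1*19^1 = 266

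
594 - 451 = 143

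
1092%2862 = 1092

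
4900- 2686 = 2214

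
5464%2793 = 2671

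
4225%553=354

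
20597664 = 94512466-73914802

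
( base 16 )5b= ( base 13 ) 70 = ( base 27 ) 3a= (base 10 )91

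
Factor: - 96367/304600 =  - 2^( - 3 )*5^(-2)*29^1 * 1523^ ( - 1)*3323^1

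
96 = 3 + 93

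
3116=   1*3116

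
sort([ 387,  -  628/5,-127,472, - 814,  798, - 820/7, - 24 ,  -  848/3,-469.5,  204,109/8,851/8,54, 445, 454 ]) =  [ - 814,-469.5, - 848/3,- 127,-628/5,  -  820/7, -24, 109/8, 54, 851/8 , 204,387,  445 , 454,472,798] 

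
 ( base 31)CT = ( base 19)122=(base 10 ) 401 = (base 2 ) 110010001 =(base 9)485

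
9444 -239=9205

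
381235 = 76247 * 5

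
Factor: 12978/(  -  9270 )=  - 5^(-1 )*7^1=   - 7/5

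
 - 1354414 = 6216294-7570708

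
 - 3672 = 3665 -7337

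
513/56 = 513/56 = 9.16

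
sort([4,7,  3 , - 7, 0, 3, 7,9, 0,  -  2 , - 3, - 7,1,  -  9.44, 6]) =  [ -9.44,- 7, - 7, - 3, -2,0, 0, 1, 3, 3, 4,6, 7, 7,9]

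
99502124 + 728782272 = 828284396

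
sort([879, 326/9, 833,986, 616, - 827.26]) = [ - 827.26 , 326/9,616,  833, 879, 986]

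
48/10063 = 48/10063 =0.00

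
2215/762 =2 + 691/762 = 2.91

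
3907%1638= 631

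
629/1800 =629/1800 = 0.35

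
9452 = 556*17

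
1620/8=405/2=202.50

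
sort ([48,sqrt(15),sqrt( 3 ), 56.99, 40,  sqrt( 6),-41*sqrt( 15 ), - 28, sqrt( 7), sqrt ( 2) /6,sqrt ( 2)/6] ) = [ - 41*sqrt( 15), - 28, sqrt(2) /6, sqrt(2)/6,sqrt ( 3 ), sqrt (6 ), sqrt(  7 ),sqrt( 15), 40,48, 56.99]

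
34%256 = 34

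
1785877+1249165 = 3035042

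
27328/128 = 427/2 = 213.50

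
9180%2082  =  852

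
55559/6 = 55559/6 = 9259.83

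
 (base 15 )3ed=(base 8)1602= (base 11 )747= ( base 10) 898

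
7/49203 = 1/7029 = 0.00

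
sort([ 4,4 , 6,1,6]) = [1, 4, 4, 6,6]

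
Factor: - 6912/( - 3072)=9/4 = 2^( - 2)  *3^2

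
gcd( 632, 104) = 8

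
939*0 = 0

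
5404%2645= 114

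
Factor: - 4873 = - 11^1 * 443^1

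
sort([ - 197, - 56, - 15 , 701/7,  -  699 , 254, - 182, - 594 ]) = [-699, - 594, - 197 ,  -  182, - 56, - 15,701/7 , 254] 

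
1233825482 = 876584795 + 357240687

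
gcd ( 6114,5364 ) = 6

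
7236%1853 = 1677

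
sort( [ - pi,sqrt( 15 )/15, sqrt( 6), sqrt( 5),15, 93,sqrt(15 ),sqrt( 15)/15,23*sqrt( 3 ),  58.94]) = [ - pi,sqrt(15)/15  ,  sqrt( 15 )/15, sqrt (5 ),  sqrt( 6), sqrt( 15), 15,  23*sqrt( 3 ),58.94, 93]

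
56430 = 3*18810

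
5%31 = 5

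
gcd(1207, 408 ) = 17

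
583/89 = 583/89 = 6.55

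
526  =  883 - 357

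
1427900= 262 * 5450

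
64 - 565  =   - 501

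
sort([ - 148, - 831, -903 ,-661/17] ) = [  -  903, - 831, - 148 ,- 661/17 ] 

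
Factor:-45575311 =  - 45575311^1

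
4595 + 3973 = 8568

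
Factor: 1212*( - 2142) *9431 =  - 24483856824 = - 2^3 *3^3*7^1*17^1*101^1 * 9431^1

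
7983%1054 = 605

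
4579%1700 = 1179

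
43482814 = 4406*9869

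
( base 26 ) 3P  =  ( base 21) 4j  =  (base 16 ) 67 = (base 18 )5d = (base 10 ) 103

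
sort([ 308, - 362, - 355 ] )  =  [ - 362, - 355,  308] 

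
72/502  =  36/251 =0.14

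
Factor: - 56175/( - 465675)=107^1*887^(  -  1) = 107/887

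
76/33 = 76/33 = 2.30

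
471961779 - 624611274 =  - 152649495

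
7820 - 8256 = -436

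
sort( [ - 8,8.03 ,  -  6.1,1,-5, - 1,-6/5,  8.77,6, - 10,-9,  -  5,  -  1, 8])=[-10,-9 ,-8, - 6.1, - 5 , - 5, - 6/5 , - 1, - 1, 1 , 6, 8,8.03, 8.77] 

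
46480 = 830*56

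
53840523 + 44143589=97984112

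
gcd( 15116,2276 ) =4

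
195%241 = 195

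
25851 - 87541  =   - 61690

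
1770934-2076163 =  - 305229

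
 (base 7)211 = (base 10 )106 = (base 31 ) 3D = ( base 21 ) 51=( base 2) 1101010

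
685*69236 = 47426660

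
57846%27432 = 2982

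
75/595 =15/119 = 0.13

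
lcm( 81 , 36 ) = 324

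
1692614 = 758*2233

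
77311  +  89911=167222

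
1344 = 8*168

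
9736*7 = 68152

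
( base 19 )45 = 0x51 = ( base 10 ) 81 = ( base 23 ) 3C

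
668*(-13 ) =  - 8684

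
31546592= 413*76384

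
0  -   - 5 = 5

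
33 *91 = 3003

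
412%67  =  10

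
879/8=109  +  7/8= 109.88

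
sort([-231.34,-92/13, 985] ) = [ - 231.34, - 92/13, 985 ] 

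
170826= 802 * 213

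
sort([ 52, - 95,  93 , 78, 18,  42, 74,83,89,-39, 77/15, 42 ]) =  [ -95, - 39, 77/15, 18, 42 , 42,52 , 74,78 , 83,  89,93 ]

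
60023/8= 7502 + 7/8 = 7502.88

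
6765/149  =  45 + 60/149=45.40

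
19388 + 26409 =45797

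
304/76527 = 304/76527 = 0.00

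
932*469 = 437108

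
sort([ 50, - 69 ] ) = [  -  69,50]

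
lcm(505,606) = 3030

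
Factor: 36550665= 3^2 * 5^1*107^1*7591^1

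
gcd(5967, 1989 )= 1989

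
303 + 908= 1211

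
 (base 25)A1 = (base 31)83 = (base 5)2001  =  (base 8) 373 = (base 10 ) 251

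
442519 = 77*5747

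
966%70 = 56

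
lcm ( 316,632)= 632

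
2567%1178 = 211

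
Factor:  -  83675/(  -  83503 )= 5^2*7^( - 1 )*79^(-1) * 151^( - 1)*3347^1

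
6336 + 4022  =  10358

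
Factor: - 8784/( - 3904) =9/4 = 2^( - 2 )*3^2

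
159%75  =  9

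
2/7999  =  2/7999=   0.00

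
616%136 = 72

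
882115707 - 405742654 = 476373053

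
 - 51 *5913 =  - 301563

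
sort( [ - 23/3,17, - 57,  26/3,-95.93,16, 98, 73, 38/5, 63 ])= [ - 95.93, - 57, - 23/3,  38/5,26/3,16,17, 63,73, 98]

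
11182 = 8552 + 2630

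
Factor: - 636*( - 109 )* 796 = 2^4*3^1*53^1*109^1*199^1 = 55181904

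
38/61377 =38/61377 = 0.00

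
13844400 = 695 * 19920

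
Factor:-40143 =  - 3^1*13381^1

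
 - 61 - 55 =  - 116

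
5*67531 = 337655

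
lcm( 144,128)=1152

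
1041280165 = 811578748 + 229701417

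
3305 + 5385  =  8690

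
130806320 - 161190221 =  - 30383901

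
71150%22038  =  5036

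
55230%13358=1798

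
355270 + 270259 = 625529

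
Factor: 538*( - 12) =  - 2^3 * 3^1*269^1 = -6456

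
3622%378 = 220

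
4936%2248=440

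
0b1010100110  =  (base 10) 678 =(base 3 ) 221010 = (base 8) 1246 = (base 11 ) 567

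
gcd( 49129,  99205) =1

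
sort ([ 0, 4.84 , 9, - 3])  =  [- 3,0, 4.84,9 ] 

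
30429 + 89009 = 119438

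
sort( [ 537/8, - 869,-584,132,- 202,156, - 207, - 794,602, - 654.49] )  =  [ - 869, - 794, - 654.49,-584, - 207, - 202,537/8,132,156,602 ]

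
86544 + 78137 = 164681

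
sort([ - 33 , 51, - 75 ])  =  [ - 75 , - 33, 51]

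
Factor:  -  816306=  - 2^1 * 3^1*17^1*53^1*151^1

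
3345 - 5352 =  -2007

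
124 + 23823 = 23947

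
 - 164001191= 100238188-264239379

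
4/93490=2/46745 =0.00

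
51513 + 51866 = 103379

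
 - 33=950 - 983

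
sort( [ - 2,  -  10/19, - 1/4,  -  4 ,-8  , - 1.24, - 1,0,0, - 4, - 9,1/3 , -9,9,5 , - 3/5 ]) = [ - 9, - 9, - 8,-4, -4,  -  2, - 1.24, - 1,- 3/5, - 10/19,  -  1/4, 0,0,1/3,5 , 9 ] 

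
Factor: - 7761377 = - 13^1*31^1 * 19259^1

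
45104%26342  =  18762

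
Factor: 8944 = 2^4*13^1*43^1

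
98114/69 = 1421 + 65/69   =  1421.94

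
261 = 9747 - 9486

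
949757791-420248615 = 529509176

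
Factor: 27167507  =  27167507^1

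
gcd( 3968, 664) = 8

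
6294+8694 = 14988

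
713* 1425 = 1016025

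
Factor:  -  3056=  - 2^4*191^1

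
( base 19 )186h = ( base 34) 8ii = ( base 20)14DI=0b10011010010110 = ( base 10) 9878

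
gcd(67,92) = 1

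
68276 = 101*676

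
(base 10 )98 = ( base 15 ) 68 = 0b1100010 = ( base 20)4i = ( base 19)53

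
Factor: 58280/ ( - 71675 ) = - 2^3*5^(  -  1 )*31^1*61^(- 1) = - 248/305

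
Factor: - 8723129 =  - 2633^1*3313^1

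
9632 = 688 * 14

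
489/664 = 489/664 = 0.74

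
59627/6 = 9937 + 5/6 = 9937.83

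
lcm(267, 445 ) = 1335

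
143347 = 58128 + 85219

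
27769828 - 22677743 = 5092085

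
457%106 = 33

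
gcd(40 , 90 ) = 10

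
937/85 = 937/85  =  11.02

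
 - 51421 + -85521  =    -  136942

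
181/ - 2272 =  - 1 + 2091/2272 = - 0.08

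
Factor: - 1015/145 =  - 7 = - 7^1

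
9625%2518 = 2071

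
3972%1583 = 806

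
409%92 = 41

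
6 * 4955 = 29730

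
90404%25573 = 13685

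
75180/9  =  25060/3 = 8353.33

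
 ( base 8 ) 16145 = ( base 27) 9Q6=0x1c65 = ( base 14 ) 2913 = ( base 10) 7269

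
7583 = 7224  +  359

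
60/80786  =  30/40393 = 0.00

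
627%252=123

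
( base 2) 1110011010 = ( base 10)922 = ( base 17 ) 334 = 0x39a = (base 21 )21J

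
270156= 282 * 958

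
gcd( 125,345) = 5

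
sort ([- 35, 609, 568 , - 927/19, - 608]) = [  -  608, - 927/19, - 35,568,609] 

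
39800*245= 9751000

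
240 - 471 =  -  231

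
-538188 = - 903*596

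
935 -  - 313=1248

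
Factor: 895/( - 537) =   -  5/3  =  - 3^ ( - 1)*5^1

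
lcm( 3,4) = 12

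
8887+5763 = 14650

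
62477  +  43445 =105922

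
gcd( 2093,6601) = 161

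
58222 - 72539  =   - 14317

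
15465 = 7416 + 8049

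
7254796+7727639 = 14982435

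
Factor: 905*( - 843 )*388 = -2^2 *3^1*5^1 *97^1*181^1*281^1 = - 296011020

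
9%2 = 1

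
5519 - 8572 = -3053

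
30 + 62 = 92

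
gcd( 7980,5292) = 84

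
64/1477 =64/1477 = 0.04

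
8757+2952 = 11709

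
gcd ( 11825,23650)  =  11825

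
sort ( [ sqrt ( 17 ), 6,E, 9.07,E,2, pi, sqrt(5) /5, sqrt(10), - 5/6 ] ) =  [ - 5/6, sqrt( 5 ) /5,2, E, E, pi,  sqrt( 10), sqrt( 17), 6, 9.07]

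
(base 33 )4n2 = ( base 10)5117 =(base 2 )1001111111101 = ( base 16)13FD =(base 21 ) BCE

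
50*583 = 29150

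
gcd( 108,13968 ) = 36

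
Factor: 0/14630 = 0 = 0^1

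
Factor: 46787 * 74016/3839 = 2^5*3^2*11^(  -  1 )*13^1*59^1*61^1*257^1*349^( - 1) = 3462986592/3839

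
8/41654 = 4/20827 =0.00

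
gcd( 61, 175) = 1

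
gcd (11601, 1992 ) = 3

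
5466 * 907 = 4957662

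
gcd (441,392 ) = 49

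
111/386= 111/386= 0.29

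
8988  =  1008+7980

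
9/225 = 1/25=0.04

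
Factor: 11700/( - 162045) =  - 2^2*5^1* 277^(  -  1 )=   - 20/277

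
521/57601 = 521/57601 = 0.01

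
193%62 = 7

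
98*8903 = 872494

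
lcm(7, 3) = 21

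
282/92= 3+3/46 = 3.07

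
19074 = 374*51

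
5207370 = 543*9590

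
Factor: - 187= -11^1*17^1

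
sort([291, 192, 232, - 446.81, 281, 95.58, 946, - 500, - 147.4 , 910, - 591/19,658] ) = [  -  500, -446.81, - 147.4,- 591/19 , 95.58, 192,232, 281, 291,  658, 910, 946 ]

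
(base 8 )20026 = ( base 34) 73k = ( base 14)2DCA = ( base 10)8214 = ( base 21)ID3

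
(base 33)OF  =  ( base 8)1447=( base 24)19f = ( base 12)573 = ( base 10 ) 807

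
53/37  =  1 + 16/37 = 1.43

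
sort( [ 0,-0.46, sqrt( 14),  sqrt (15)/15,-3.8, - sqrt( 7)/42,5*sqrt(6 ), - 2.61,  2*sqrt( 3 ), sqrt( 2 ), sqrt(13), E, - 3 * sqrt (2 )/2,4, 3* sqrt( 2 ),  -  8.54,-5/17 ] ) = [ - 8.54, - 3.8, - 2.61, - 3*  sqrt(2 )/2  , - 0.46, - 5/17 , - sqrt( 7 )/42, 0  ,  sqrt (15 ) /15, sqrt( 2 ),E, 2*sqrt( 3 ),sqrt(13 ),sqrt( 14), 4, 3 *sqrt( 2),5* sqrt( 6)]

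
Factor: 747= 3^2*83^1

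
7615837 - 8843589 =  - 1227752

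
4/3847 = 4/3847 = 0.00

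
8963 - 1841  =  7122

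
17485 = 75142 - 57657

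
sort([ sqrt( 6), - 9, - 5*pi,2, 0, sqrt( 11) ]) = [ - 5  *pi, - 9, 0,2, sqrt (6 ),sqrt( 11)] 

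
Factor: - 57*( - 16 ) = 912 = 2^4*3^1*19^1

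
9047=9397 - 350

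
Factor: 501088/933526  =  2^4*7^1*11^( -1 )*2237^1*42433^( - 1 )= 250544/466763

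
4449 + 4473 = 8922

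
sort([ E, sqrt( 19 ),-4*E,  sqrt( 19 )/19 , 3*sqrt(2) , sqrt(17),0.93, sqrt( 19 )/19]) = [ - 4*E, sqrt(19 ) /19 , sqrt(19)/19,0.93, E , sqrt ( 17),3*sqrt( 2) , sqrt(19 ) ]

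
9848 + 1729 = 11577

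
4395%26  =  1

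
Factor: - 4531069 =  - 23^1*197003^1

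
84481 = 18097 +66384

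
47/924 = 47/924 = 0.05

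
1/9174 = 1/9174 = 0.00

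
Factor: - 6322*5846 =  - 36958412 =- 2^2*29^1*37^1*79^1*109^1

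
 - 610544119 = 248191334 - 858735453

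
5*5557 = 27785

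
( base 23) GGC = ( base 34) 7m4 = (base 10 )8844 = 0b10001010001100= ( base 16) 228c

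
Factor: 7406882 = 2^1 * 7^1 *37^1*79^1*181^1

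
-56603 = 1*(-56603) 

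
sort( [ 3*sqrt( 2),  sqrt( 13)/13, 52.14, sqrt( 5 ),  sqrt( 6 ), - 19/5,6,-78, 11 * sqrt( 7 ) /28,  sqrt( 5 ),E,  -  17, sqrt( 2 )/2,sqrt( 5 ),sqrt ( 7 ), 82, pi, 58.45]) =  [ - 78, - 17, - 19/5, sqrt(13)/13, sqrt(2)/2, 11 * sqrt( 7 ) /28, sqrt( 5 )  ,  sqrt( 5 ), sqrt( 5), sqrt(6 ),  sqrt( 7),E,  pi , 3*sqrt( 2), 6,52.14, 58.45, 82 ]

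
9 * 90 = 810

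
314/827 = 314/827 = 0.38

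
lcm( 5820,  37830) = 75660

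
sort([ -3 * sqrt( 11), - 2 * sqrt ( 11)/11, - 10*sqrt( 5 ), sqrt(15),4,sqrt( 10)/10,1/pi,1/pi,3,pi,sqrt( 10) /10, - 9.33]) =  [ - 10*sqrt(5), -3*sqrt( 11 ),-9.33, - 2*sqrt(11 ) /11, sqrt(10)/10, sqrt( 10)/10 , 1/pi,1/pi,3,pi,  sqrt( 15 ), 4 ]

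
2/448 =1/224 = 0.00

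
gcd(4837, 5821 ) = 1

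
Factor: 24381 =3^4*7^1*43^1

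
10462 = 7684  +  2778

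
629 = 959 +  - 330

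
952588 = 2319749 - 1367161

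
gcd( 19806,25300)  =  2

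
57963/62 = 934 + 55/62 = 934.89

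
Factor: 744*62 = 2^4*3^1*31^2= 46128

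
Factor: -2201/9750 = -2^(  -  1 )*3^( - 1 )*5^(-3)*13^(-1 )*31^1*71^1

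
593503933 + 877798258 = 1471302191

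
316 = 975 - 659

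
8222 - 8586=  -364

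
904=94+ 810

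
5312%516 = 152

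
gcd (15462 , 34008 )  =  6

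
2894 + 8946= 11840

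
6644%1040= 404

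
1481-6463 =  - 4982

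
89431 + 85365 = 174796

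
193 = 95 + 98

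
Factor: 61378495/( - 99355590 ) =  - 12275699/19871118 = - 2^( - 1 )*3^( - 2) * 313^( - 1)*2837^1*3527^( - 1) * 4327^1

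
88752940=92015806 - 3262866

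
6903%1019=789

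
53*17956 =951668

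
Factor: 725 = 5^2*29^1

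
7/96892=7/96892 = 0.00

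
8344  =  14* 596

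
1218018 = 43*28326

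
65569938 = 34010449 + 31559489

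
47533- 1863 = 45670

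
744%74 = 4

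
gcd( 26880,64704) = 192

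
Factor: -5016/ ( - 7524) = 2^1*3^( - 1 ) = 2/3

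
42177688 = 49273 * 856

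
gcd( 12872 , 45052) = 6436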